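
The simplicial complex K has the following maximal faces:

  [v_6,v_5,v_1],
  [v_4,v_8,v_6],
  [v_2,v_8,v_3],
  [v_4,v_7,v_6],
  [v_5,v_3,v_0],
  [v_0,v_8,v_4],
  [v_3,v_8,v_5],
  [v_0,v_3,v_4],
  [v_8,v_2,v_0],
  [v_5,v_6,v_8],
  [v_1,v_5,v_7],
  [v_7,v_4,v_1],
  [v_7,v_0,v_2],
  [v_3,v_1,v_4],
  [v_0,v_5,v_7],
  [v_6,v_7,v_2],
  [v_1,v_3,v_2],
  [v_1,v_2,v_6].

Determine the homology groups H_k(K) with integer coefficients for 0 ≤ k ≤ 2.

Take the total order v_0 < v_1 < v_2 < v_3 < v_4 < v_5 < v_6 < v_7 < v_8 on the vertex set. Then K (dimension 2) consists of the simplices:

  0-simplices (9): [v_0], [v_1], [v_2], [v_3], [v_4], [v_5], [v_6], [v_7], [v_8]
  1-simplices (27): (27 of them)
  2-simplices (18): (18 of them)

so the chain groups are C_0 ≅ Z^9, C_1 ≅ Z^27, C_2 ≅ Z^18.

∂_1: C_1 → C_0 sends each edge [p,q] (with p < q) to q − p. For instance
  ∂[v_5,v_7] = [v_7] − [v_5].
This gives a 9×27 integer matrix of rank 8; reducing to Smith normal form yields diagonal entries (1,1,1,1,1,1,1,1).

Boundary ∂_2: C_2 → C_1 sends each 2-simplex [p,q,r] to [q,r] − [p,r] + [p,q]. For instance
  ∂[v_1,v_5,v_7] = [v_5,v_7] − [v_1,v_7] + [v_1,v_5],
  ∂[v_0,v_4,v_8] = [v_4,v_8] − [v_0,v_8] + [v_0,v_4].
As a 27×18 matrix over Z this has rank 18, with invariant factors (1,1,1,1,1,1,1,1,1,1,1,1,1,1,1,1,1,2).

Now H_k = ker ∂_k / im ∂_{k+1}, so:

  H_0: rank C_0 − rank ∂_1 = 9 − 8 = 1, and the invariant factors of ∂_1 are all 1, so H_0 ≅ Z.
  H_1: rank ker ∂_1 − rank ∂_2 = (27 − 8) − 18 = 1, and ∂_2 has invariant factor 2 > 1, so H_1 ≅ Z ⊕ Z_2.
  H_2: rank ker ∂_2 − rank ∂_3 = (18 − 18) − 0 = 0, and there is no ∂_3, so H_2 ≅ 0.

H_0 ≅ Z,  H_1 ≅ Z ⊕ Z_2,  H_2 = 0.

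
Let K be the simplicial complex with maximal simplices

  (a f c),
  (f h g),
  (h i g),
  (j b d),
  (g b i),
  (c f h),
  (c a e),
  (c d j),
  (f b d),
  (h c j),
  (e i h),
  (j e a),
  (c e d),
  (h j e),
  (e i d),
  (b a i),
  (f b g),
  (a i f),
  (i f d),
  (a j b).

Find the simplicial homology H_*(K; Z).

H_0 ≅ Z,  H_1 ≅ Z ⊕ Z/2,  H_2 = 0.

Fix the vertex order a < b < c < d < e < f < g < h < i < j and write every simplex with vertices in increasing order. Then dim K = 2 and the simplices of K are:

  0-simplices (10): a, b, c, d, e, f, g, h, i, j
  1-simplices (30): ab, ac, ae, af, ai, aj, bd, bf, bg, bi, bj, cd, ce, cf, ch, cj, de, df, di, dj, eh, ei, ej, fg, fh, fi, gh, gi, hi, hj
  2-simplices (20): abi, abj, ace, acf, aej, afi, bdf, bdj, bfg, bgi, cde, cdj, cfh, chj, dei, dfi, ehi, ehj, fgh, ghi

giving chain groups C_0 ≅ Z^10, C_1 ≅ Z^30, C_2 ≅ Z^20.

Boundary ∂_1: C_1 → C_0 is given by ∂[p,q] = [q] − [p].
As a 10×30 matrix over Z this has rank 9, with invariant factors (1,1,1,1,1,1,1,1,1).

Boundary ∂_2: C_2 → C_1 maps a triangle to the signed sum of its edges. For instance
  ∂dfi = fi − di + df,
  ∂abj = bj − aj + ab.
The resulting 30×20 matrix has rank 20, and its Smith normal form has invariant factors (1,1,1,1,1,1,1,1,1,1,1,1,1,1,1,1,1,1,1,2).

Now H_k = ker ∂_k / im ∂_{k+1}, so:

  H_0: rank C_0 − rank ∂_1 = 10 − 9 = 1, and the invariant factors of ∂_1 are all 1, so H_0 ≅ Z.
  H_1: rank ker ∂_1 − rank ∂_2 = (30 − 9) − 20 = 1, and ∂_2 has invariant factor 2 > 1, so H_1 ≅ Z ⊕ Z/2.
  H_2: rank ker ∂_2 − rank ∂_3 = (20 − 20) − 0 = 0, and there is no ∂_3, so H_2 ≅ 0.

(K is a triangulation of the Klein bottle.)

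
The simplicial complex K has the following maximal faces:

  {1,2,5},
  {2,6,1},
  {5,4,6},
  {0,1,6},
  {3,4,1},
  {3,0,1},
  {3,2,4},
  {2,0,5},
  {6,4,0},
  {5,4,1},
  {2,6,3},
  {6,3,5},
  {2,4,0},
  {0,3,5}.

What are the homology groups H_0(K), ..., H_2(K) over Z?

H_0 ≅ Z,  H_1 ≅ Z^2,  H_2 ≅ Z.

We work with the vertex ordering 0 < 1 < 2 < 3 < 4 < 5 < 6. The simplices of K, each written with vertices in increasing order, are:

  0-simplices (7): [0], [1], [2], [3], [4], [5], [6]
  1-simplices (21): [0,1], [0,2], [0,3], [0,4], [0,5], [0,6], [1,2], [1,3], [1,4], [1,5], [1,6], [2,3], [2,4], [2,5], [2,6], [3,4], [3,5], [3,6], [4,5], [4,6], [5,6]
  2-simplices (14): [0,1,3], [0,1,6], [0,2,4], [0,2,5], [0,3,5], [0,4,6], [1,2,5], [1,2,6], [1,3,4], [1,4,5], [2,3,4], [2,3,6], [3,5,6], [4,5,6]

so the chain groups are C_0 ≅ Z^7, C_1 ≅ Z^21, C_2 ≅ Z^14.

The boundary map ∂_1: C_1 → C_0 maps an edge to its endpoints' difference, ∂[p,q] = q − p.
As a 7×21 matrix over Z this has rank 6, with invariant factors (1,1,1,1,1,1).

∂_2: C_2 → C_1 sends each 2-simplex [p,q,r] to [q,r] − [p,r] + [p,q]. For instance
  ∂[0,2,5] = [2,5] − [0,5] + [0,2],
  ∂[1,2,6] = [2,6] − [1,6] + [1,2].
The 21×14 boundary matrix has rank 13 and Smith normal form diag(1,1,1,1,1,1,1,1,1,1,1,1,1).

Reading off H_k = ker ∂_k / im ∂_{k+1}:

  H_0: rank C_0 − rank ∂_1 = 7 − 6 = 1, and the invariant factors of ∂_1 are all 1, so H_0 ≅ Z.
  H_1: rank ker ∂_1 − rank ∂_2 = (21 − 6) − 13 = 2, and the invariant factors of ∂_2 are all 1, so H_1 ≅ Z^2.
  H_2: rank ker ∂_2 − rank ∂_3 = (14 − 13) − 0 = 1, and there is no ∂_3, so H_2 ≅ Z.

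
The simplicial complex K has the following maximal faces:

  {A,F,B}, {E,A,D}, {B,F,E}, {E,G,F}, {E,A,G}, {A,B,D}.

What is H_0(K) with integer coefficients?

K has 6 vertices, 12 edges, 6 triangles.
rank ∂_0 = 0, rank ∂_1 = 5 ⇒ b_0 = 6 − 0 − 5 = 1; all invariant factors of ∂_1 are 1 so no torsion. So H_0 = Z.

H_0 = Z.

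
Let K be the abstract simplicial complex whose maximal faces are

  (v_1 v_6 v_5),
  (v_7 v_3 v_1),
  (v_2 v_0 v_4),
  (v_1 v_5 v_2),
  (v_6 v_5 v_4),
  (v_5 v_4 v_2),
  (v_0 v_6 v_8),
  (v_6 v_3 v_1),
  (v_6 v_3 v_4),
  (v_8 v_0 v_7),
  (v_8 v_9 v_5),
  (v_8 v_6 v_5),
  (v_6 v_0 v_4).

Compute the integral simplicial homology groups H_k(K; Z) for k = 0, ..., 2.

H_0 = Z,  H_1 = Z,  H_2 = 0.

Fix the vertex order v_0 < v_1 < v_2 < v_3 < v_4 < v_5 < v_6 < v_7 < v_8 < v_9 and write every simplex with vertices in increasing order. Then dim K = 2 and the simplices of K are:

  0-simplices (10): [v_0], [v_1], [v_2], [v_3], [v_4], [v_5], [v_6], [v_7], [v_8], [v_9]
  1-simplices (23): (23 of them)
  2-simplices (13): (13 of them)

Hence C_0 ≅ Z^10, C_1 ≅ Z^23, C_2 ≅ Z^13.

Boundary ∂_1: C_1 → C_0 sends each edge [p,q] (with p < q) to q − p.
The 10×23 boundary matrix has rank 9 and Smith normal form diag(1,1,1,1,1,1,1,1,1).

∂_2: C_2 → C_1 maps a triangle to the signed sum of its edges. For instance
  ∂[v_1,v_3,v_6] = [v_3,v_6] − [v_1,v_6] + [v_1,v_3],
  ∂[v_0,v_7,v_8] = [v_7,v_8] − [v_0,v_8] + [v_0,v_7].
The 23×13 boundary matrix has rank 13 and Smith normal form diag(1,1,1,1,1,1,1,1,1,1,1,1,1).

Now H_k = ker ∂_k / im ∂_{k+1}, so:

  H_0: rank C_0 − rank ∂_1 = 10 − 9 = 1, and the invariant factors of ∂_1 are all 1, so H_0 ≅ Z.
  H_1: rank ker ∂_1 − rank ∂_2 = (23 − 9) − 13 = 1, and the invariant factors of ∂_2 are all 1, so H_1 ≅ Z.
  H_2: rank ker ∂_2 − rank ∂_3 = (13 − 13) − 0 = 0, and there is no ∂_3, so H_2 ≅ 0.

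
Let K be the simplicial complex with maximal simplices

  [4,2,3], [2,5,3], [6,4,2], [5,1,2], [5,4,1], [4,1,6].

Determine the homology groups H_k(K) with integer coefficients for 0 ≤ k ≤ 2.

K has 6 vertices, 12 edges, 6 triangles.
rank ∂_0 = 0, rank ∂_1 = 5 ⇒ b_0 = 6 − 0 − 5 = 1; all invariant factors of ∂_1 are 1 so no torsion. So H_0 = Z.
rank ∂_1 = 5, rank ∂_2 = 6 ⇒ b_1 = 12 − 5 − 6 = 1; all invariant factors of ∂_2 are 1 so no torsion. So H_1 = Z.
rank ∂_2 = 6, rank ∂_3 = 0 ⇒ b_2 = 6 − 6 − 0 = 0. So H_2 = 0.

H_0 = Z,  H_1 = Z,  H_2 = 0.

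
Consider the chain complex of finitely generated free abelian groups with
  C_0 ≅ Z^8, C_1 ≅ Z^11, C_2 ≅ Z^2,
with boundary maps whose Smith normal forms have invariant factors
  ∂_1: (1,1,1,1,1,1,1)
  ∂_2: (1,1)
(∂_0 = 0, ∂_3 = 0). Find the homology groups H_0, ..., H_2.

H_0 ≅ Z,  H_1 ≅ Z^2,  H_2 = 0.

H_0: b_0 = 8 − 0 − 7 = 1; torsion from ∂_1 factors > 1: none. So H_0 ≅ Z.
H_1: b_1 = 11 − 7 − 2 = 2; torsion from ∂_2 factors > 1: none. So H_1 ≅ Z^2.
H_2: b_2 = 2 − 2 − 0 = 0; torsion from ∂_3 factors > 1: none. So H_2 ≅ 0.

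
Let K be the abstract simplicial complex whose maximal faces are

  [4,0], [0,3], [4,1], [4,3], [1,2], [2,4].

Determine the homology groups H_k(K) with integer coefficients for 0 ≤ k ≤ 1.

Take the total order 0 < 1 < 2 < 3 < 4 on the vertex set. Then K (dimension 1) consists of the simplices:

  0-simplices (5): [0], [1], [2], [3], [4]
  1-simplices (6): [0,3], [0,4], [1,2], [1,4], [2,4], [3,4]

so the chain groups are C_0 ≅ Z^5, C_1 ≅ Z^6.

The boundary map ∂_1: C_1 → C_0 sends each edge [p,q] (with p < q) to q − p. For instance
  ∂[0,4] = [4] − [0].
This gives a 5×6 integer matrix of rank 4; reducing to Smith normal form yields diagonal entries (1,1,1,1).

Now H_k = ker ∂_k / im ∂_{k+1}, so:

  H_0: rank C_0 − rank ∂_1 = 5 − 4 = 1, and the invariant factors of ∂_1 are all 1, so H_0 ≅ Z.
  H_1: rank ker ∂_1 − rank ∂_2 = (6 − 4) − 0 = 2, and there is no ∂_2, so H_1 ≅ Z^2.

As a check, the Euler characteristic is 5 − 6 = -1, which agrees with 1 − 2 = -1.

H_0 = Z,  H_1 = Z^2.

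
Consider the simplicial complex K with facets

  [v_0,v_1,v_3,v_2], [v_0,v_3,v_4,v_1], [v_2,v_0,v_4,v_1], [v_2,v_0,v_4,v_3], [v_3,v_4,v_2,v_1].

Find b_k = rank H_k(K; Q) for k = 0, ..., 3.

b_0 = 1, b_1 = 0, b_2 = 0, b_3 = 1.

We work with the vertex ordering v_0 < v_1 < v_2 < v_3 < v_4. The simplices of K, each written with vertices in increasing order, are:

  0-simplices (5): [v_0], [v_1], [v_2], [v_3], [v_4]
  1-simplices (10): [v_0,v_1], [v_0,v_2], [v_0,v_3], [v_0,v_4], [v_1,v_2], [v_1,v_3], [v_1,v_4], [v_2,v_3], [v_2,v_4], [v_3,v_4]
  2-simplices (10): [v_0,v_1,v_2], [v_0,v_1,v_3], [v_0,v_1,v_4], [v_0,v_2,v_3], [v_0,v_2,v_4], [v_0,v_3,v_4], [v_1,v_2,v_3], [v_1,v_2,v_4], [v_1,v_3,v_4], [v_2,v_3,v_4]
  3-simplices (5): [v_0,v_1,v_2,v_3], [v_0,v_1,v_2,v_4], [v_0,v_1,v_3,v_4], [v_0,v_2,v_3,v_4], [v_1,v_2,v_3,v_4]

so the chain groups are C_0 ≅ Z^5, C_1 ≅ Z^10, C_2 ≅ Z^10, C_3 ≅ Z^5.

The boundary map ∂_1: C_1 → C_0 is given by ∂[p,q] = [q] − [p]. For instance
  ∂[v_0,v_1] = [v_1] − [v_0].
The resulting 5×10 matrix has rank 4, and its Smith normal form has invariant factors (1,1,1,1).

Boundary ∂_2: C_2 → C_1 maps a triangle to the signed sum of its edges. For instance
  ∂[v_0,v_2,v_3] = [v_2,v_3] − [v_0,v_3] + [v_0,v_2],
  ∂[v_1,v_2,v_4] = [v_2,v_4] − [v_1,v_4] + [v_1,v_2].
The resulting 10×10 matrix has rank 6, and its Smith normal form has invariant factors (1,1,1,1,1,1).

Boundary ∂_3: C_3 → C_2 sends each 3-simplex σ to the alternating sum Σ_i (−1)^i (σ with its i-th vertex removed). For instance
  ∂[v_1,v_2,v_3,v_4] = [v_2,v_3,v_4] − [v_1,v_3,v_4] + [v_1,v_2,v_4] − [v_1,v_2,v_3],
  ∂[v_0,v_2,v_3,v_4] = [v_2,v_3,v_4] − [v_0,v_3,v_4] + [v_0,v_2,v_4] − [v_0,v_2,v_3].
The resulting 10×5 matrix has rank 4, and its Smith normal form has invariant factors (1,1,1,1).

Now H_k = ker ∂_k / im ∂_{k+1}, so:

  H_0: rank C_0 − rank ∂_1 = 5 − 4 = 1, and the invariant factors of ∂_1 are all 1, so H_0 ≅ Z.
  H_1: rank ker ∂_1 − rank ∂_2 = (10 − 4) − 6 = 0, and the invariant factors of ∂_2 are all 1, so H_1 ≅ 0.
  H_2: rank ker ∂_2 − rank ∂_3 = (10 − 6) − 4 = 0, and the invariant factors of ∂_3 are all 1, so H_2 ≅ 0.
  H_3: rank ker ∂_3 − rank ∂_4 = (5 − 4) − 0 = 1, and there is no ∂_4, so H_3 ≅ Z.

Hence the Betti numbers are b_0 = 1, b_1 = 0, b_2 = 0, b_3 = 1.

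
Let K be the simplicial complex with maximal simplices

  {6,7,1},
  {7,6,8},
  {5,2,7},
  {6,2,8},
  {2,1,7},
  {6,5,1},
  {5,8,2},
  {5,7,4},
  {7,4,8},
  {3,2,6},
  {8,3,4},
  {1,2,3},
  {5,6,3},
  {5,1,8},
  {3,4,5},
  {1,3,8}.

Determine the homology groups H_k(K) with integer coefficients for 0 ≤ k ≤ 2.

H_0 = Z,  H_1 = Z^2,  H_2 = Z.

Order the vertices as 1 < 2 < 3 < 4 < 5 < 6 < 7 < 8. Listing each simplex with vertices in this order, K has dimension 2 with simplices:

  0-simplices (8): [1], [2], [3], [4], [5], [6], [7], [8]
  1-simplices (24): (24 of them)
  2-simplices (16): [1,2,3], [1,2,7], [1,3,8], [1,5,6], [1,5,8], [1,6,7], [2,3,6], [2,5,7], [2,5,8], [2,6,8], [3,4,5], [3,4,8], [3,5,6], [4,5,7], [4,7,8], [6,7,8]

so the chain groups are C_0 ≅ Z^8, C_1 ≅ Z^24, C_2 ≅ Z^16.

The boundary map ∂_1: C_1 → C_0 is given by ∂[p,q] = [q] − [p]. For instance
  ∂[1,5] = [5] − [1].
The resulting 8×24 matrix has rank 7, and its Smith normal form has invariant factors (1,1,1,1,1,1,1).

Boundary ∂_2: C_2 → C_1 sends each 2-simplex [p,q,r] to [q,r] − [p,r] + [p,q]. For instance
  ∂[4,5,7] = [5,7] − [4,7] + [4,5],
  ∂[1,3,8] = [3,8] − [1,8] + [1,3].
The resulting 24×16 matrix has rank 15, and its Smith normal form has invariant factors (1,1,1,1,1,1,1,1,1,1,1,1,1,1,1).

Now H_k = ker ∂_k / im ∂_{k+1}, so:

  H_0: rank C_0 − rank ∂_1 = 8 − 7 = 1, and the invariant factors of ∂_1 are all 1, so H_0 = Z.
  H_1: rank ker ∂_1 − rank ∂_2 = (24 − 7) − 15 = 2, and the invariant factors of ∂_2 are all 1, so H_1 = Z^2.
  H_2: rank ker ∂_2 − rank ∂_3 = (16 − 15) − 0 = 1, and there is no ∂_3, so H_2 = Z.

(K is a triangulation of the torus T^2.)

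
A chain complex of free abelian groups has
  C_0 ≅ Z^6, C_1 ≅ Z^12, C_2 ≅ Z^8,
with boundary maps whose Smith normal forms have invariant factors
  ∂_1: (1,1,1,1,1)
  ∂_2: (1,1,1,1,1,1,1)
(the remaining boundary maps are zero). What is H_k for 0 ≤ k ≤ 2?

H_0: b_0 = 6 − 0 − 5 = 1; torsion from ∂_1 factors > 1: none. So H_0 = Z.
H_1: b_1 = 12 − 5 − 7 = 0; torsion from ∂_2 factors > 1: none. So H_1 = 0.
H_2: b_2 = 8 − 7 − 0 = 1; torsion from ∂_3 factors > 1: none. So H_2 = Z.

H_0 = Z,  H_1 = 0,  H_2 = Z.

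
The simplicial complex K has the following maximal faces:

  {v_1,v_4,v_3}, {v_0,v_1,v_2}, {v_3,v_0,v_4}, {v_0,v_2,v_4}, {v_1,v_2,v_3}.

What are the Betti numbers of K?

Fix the vertex order v_0 < v_1 < v_2 < v_3 < v_4 and write every simplex with vertices in increasing order. Then dim K = 2 and the simplices of K are:

  0-simplices (5): [v_0], [v_1], [v_2], [v_3], [v_4]
  1-simplices (10): [v_0,v_1], [v_0,v_2], [v_0,v_3], [v_0,v_4], [v_1,v_2], [v_1,v_3], [v_1,v_4], [v_2,v_3], [v_2,v_4], [v_3,v_4]
  2-simplices (5): [v_0,v_1,v_2], [v_0,v_2,v_4], [v_0,v_3,v_4], [v_1,v_2,v_3], [v_1,v_3,v_4]

so the chain groups are C_0 ≅ Z^5, C_1 ≅ Z^10, C_2 ≅ Z^5.

The boundary map ∂_1: C_1 → C_0 sends each edge [p,q] (with p < q) to q − p. For instance
  ∂[v_1,v_4] = [v_4] − [v_1].
The resulting 5×10 matrix has rank 4, and its Smith normal form has invariant factors (1,1,1,1).

∂_2: C_2 → C_1 sends each 2-simplex [p,q,r] to [q,r] − [p,r] + [p,q]. For instance
  ∂[v_0,v_3,v_4] = [v_3,v_4] − [v_0,v_4] + [v_0,v_3],
  ∂[v_1,v_2,v_3] = [v_2,v_3] − [v_1,v_3] + [v_1,v_2].
As a 10×5 matrix over Z this has rank 5, with invariant factors (1,1,1,1,1).

From H_k ≅ ker(∂_k) / im(∂_{k+1}) we obtain:

  H_0: rank C_0 − rank ∂_1 = 5 − 4 = 1, and the invariant factors of ∂_1 are all 1, so H_0 ≅ Z.
  H_1: rank ker ∂_1 − rank ∂_2 = (10 − 4) − 5 = 1, and the invariant factors of ∂_2 are all 1, so H_1 ≅ Z.
  H_2: rank ker ∂_2 − rank ∂_3 = (5 − 5) − 0 = 0, and there is no ∂_3, so H_2 ≅ 0.

Hence the Betti numbers are b_0 = 1, b_1 = 1, b_2 = 0.

b_0 = 1, b_1 = 1, b_2 = 0.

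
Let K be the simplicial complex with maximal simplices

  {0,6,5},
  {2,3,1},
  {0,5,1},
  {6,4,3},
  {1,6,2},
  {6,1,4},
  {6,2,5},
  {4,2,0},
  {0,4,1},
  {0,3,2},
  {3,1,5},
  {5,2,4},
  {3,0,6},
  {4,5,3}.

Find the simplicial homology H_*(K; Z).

H_0 = Z,  H_1 = Z^2,  H_2 = Z.

Take the total order 0 < 1 < 2 < 3 < 4 < 5 < 6 on the vertex set. Then K (dimension 2) consists of the simplices:

  0-simplices (7): [0], [1], [2], [3], [4], [5], [6]
  1-simplices (21): [0,1], [0,2], [0,3], [0,4], [0,5], [0,6], [1,2], [1,3], [1,4], [1,5], [1,6], [2,3], [2,4], [2,5], [2,6], [3,4], [3,5], [3,6], [4,5], [4,6], [5,6]
  2-simplices (14): [0,1,4], [0,1,5], [0,2,3], [0,2,4], [0,3,6], [0,5,6], [1,2,3], [1,2,6], [1,3,5], [1,4,6], [2,4,5], [2,5,6], [3,4,5], [3,4,6]

so the chain groups are C_0 ≅ Z^7, C_1 ≅ Z^21, C_2 ≅ Z^14.

Boundary ∂_1: C_1 → C_0 sends each edge [p,q] (with p < q) to q − p. For instance
  ∂[3,5] = [5] − [3].
This gives a 7×21 integer matrix of rank 6; reducing to Smith normal form yields diagonal entries (1,1,1,1,1,1).

The boundary map ∂_2: C_2 → C_1 sends each 2-simplex [p,q,r] to [q,r] − [p,r] + [p,q]. For instance
  ∂[1,4,6] = [4,6] − [1,6] + [1,4],
  ∂[0,1,4] = [1,4] − [0,4] + [0,1].
This gives a 21×14 integer matrix of rank 13; reducing to Smith normal form yields diagonal entries (1,1,1,1,1,1,1,1,1,1,1,1,1).

Now H_k = ker ∂_k / im ∂_{k+1}, so:

  H_0: rank C_0 − rank ∂_1 = 7 − 6 = 1, and the invariant factors of ∂_1 are all 1, so H_0 ≅ Z.
  H_1: rank ker ∂_1 − rank ∂_2 = (21 − 6) − 13 = 2, and the invariant factors of ∂_2 are all 1, so H_1 ≅ Z^2.
  H_2: rank ker ∂_2 − rank ∂_3 = (14 − 13) − 0 = 1, and there is no ∂_3, so H_2 ≅ Z.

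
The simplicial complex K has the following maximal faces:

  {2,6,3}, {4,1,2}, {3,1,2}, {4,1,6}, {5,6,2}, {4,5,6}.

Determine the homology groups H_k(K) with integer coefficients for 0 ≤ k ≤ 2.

H_0 ≅ Z,  H_1 ≅ Z,  H_2 = 0.

Fix the vertex order 1 < 2 < 3 < 4 < 5 < 6 and write every simplex with vertices in increasing order. Then dim K = 2 and the simplices of K are:

  0-simplices (6): [1], [2], [3], [4], [5], [6]
  1-simplices (12): [1,2], [1,3], [1,4], [1,6], [2,3], [2,4], [2,5], [2,6], [3,6], [4,5], [4,6], [5,6]
  2-simplices (6): [1,2,3], [1,2,4], [1,4,6], [2,3,6], [2,5,6], [4,5,6]

giving chain groups C_0 ≅ Z^6, C_1 ≅ Z^12, C_2 ≅ Z^6.

Boundary ∂_1: C_1 → C_0 maps an edge to its endpoints' difference, ∂[p,q] = q − p.
The 6×12 boundary matrix has rank 5 and Smith normal form diag(1,1,1,1,1).

The boundary map ∂_2: C_2 → C_1 sends each 2-simplex [p,q,r] to [q,r] − [p,r] + [p,q]. For instance
  ∂[1,4,6] = [4,6] − [1,6] + [1,4],
  ∂[2,5,6] = [5,6] − [2,6] + [2,5].
This gives a 12×6 integer matrix of rank 6; reducing to Smith normal form yields diagonal entries (1,1,1,1,1,1).

Now H_k = ker ∂_k / im ∂_{k+1}, so:

  H_0: rank C_0 − rank ∂_1 = 6 − 5 = 1, and the invariant factors of ∂_1 are all 1, so H_0 = Z.
  H_1: rank ker ∂_1 − rank ∂_2 = (12 − 5) − 6 = 1, and the invariant factors of ∂_2 are all 1, so H_1 = Z.
  H_2: rank ker ∂_2 − rank ∂_3 = (6 − 6) − 0 = 0, and there is no ∂_3, so H_2 = 0.

As a check, the Euler characteristic is 6 − 12 + 6 = 0, which agrees with 1 − 1 + 0 = 0.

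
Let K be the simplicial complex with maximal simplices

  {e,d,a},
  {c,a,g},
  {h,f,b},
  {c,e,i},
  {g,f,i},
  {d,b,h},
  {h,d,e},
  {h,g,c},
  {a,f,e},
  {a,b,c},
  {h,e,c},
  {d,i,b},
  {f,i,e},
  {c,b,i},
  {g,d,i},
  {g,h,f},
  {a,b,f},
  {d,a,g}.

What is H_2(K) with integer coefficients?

H_2 = Z.

We work with the vertex ordering a < b < c < d < e < f < g < h < i. The simplices of K, each written with vertices in increasing order, are:

  0-simplices (9): a, b, c, d, e, f, g, h, i
  1-simplices (27): ab, ac, ad, ae, af, ag, bc, bd, bf, bh, bi, ce, cg, ch, ci, de, dg, dh, di, ef, eh, ei, fg, fh, fi, gh, gi
  2-simplices (18): abc, abf, acg, ade, adg, aef, bci, bdh, bdi, bfh, ceh, cei, cgh, deh, dgi, efi, fgh, fgi

so the chain groups are C_0 ≅ Z^9, C_1 ≅ Z^27, C_2 ≅ Z^18.

The boundary map ∂_1: C_1 → C_0 maps an edge to its endpoints' difference, ∂[p,q] = q − p.
This gives a 9×27 integer matrix of rank 8; reducing to Smith normal form yields diagonal entries (1,1,1,1,1,1,1,1).

Boundary ∂_2: C_2 → C_1 sends each 2-simplex [p,q,r] to [q,r] − [p,r] + [p,q]. For instance
  ∂bfh = fh − bh + bf,
  ∂adg = dg − ag + ad.
This gives a 27×18 integer matrix of rank 17; reducing to Smith normal form yields diagonal entries (1,1,1,1,1,1,1,1,1,1,1,1,1,1,1,1,1).

Now H_k = ker ∂_k / im ∂_{k+1}, so:

  H_2: rank ker ∂_2 − rank ∂_3 = (18 − 17) − 0 = 1, and there is no ∂_3, so H_2 = Z.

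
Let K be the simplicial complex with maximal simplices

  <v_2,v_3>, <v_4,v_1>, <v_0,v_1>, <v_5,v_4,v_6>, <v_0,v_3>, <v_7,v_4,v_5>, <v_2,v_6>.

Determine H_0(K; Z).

K has 8 vertices, 10 edges, 2 triangles.
rank ∂_0 = 0, rank ∂_1 = 7 ⇒ b_0 = 8 − 0 − 7 = 1; all invariant factors of ∂_1 are 1 so no torsion. So H_0 ≅ Z.

H_0 = Z.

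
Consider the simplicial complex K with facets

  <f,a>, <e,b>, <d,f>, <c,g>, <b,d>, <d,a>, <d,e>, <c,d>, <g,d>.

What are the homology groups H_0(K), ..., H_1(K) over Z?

Order the vertices as a < b < c < d < e < f < g. Listing each simplex with vertices in this order, K has dimension 1 with simplices:

  0-simplices (7): a, b, c, d, e, f, g
  1-simplices (9): ad, af, bd, be, cd, cg, de, df, dg

giving chain groups C_0 ≅ Z^7, C_1 ≅ Z^9.

Boundary ∂_1: C_1 → C_0 sends each edge [p,q] (with p < q) to q − p. For instance
  ∂df = f − d.
The 7×9 boundary matrix has rank 6 and Smith normal form diag(1,1,1,1,1,1).

Computing H_k = (kernel of ∂_k) / (image of ∂_{k+1}):

  H_0: rank C_0 − rank ∂_1 = 7 − 6 = 1, and the invariant factors of ∂_1 are all 1, so H_0 ≅ Z.
  H_1: rank ker ∂_1 − rank ∂_2 = (9 − 6) − 0 = 3, and there is no ∂_2, so H_1 ≅ Z^3.

H_0 ≅ Z,  H_1 ≅ Z^3.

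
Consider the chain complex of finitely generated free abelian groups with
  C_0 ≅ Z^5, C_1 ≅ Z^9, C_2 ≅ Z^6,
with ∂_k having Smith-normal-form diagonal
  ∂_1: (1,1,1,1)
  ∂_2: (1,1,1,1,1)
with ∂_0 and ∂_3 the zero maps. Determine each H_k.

H_0 ≅ Z,  H_1 = 0,  H_2 ≅ Z.

H_0: b_0 = 5 − 0 − 4 = 1; torsion from ∂_1 factors > 1: none. So H_0 ≅ Z.
H_1: b_1 = 9 − 4 − 5 = 0; torsion from ∂_2 factors > 1: none. So H_1 ≅ 0.
H_2: b_2 = 6 − 5 − 0 = 1; torsion from ∂_3 factors > 1: none. So H_2 ≅ Z.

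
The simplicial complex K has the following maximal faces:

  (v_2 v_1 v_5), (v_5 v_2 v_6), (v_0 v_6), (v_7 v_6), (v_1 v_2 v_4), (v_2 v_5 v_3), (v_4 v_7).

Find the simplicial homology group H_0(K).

H_0 = Z.

K has 8 vertices, 12 edges, 4 triangles.
rank ∂_0 = 0, rank ∂_1 = 7 ⇒ b_0 = 8 − 0 − 7 = 1; all invariant factors of ∂_1 are 1 so no torsion. So H_0 ≅ Z.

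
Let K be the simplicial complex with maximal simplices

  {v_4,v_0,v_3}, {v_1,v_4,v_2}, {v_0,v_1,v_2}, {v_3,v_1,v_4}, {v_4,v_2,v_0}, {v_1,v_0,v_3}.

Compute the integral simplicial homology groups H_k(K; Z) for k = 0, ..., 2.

H_0 = Z,  H_1 = 0,  H_2 = Z.

Take the total order v_0 < v_1 < v_2 < v_3 < v_4 on the vertex set. Then K (dimension 2) consists of the simplices:

  0-simplices (5): [v_0], [v_1], [v_2], [v_3], [v_4]
  1-simplices (9): [v_0,v_1], [v_0,v_2], [v_0,v_3], [v_0,v_4], [v_1,v_2], [v_1,v_3], [v_1,v_4], [v_2,v_4], [v_3,v_4]
  2-simplices (6): [v_0,v_1,v_2], [v_0,v_1,v_3], [v_0,v_2,v_4], [v_0,v_3,v_4], [v_1,v_2,v_4], [v_1,v_3,v_4]

so the chain groups are C_0 ≅ Z^5, C_1 ≅ Z^9, C_2 ≅ Z^6.

Boundary ∂_1: C_1 → C_0 sends each edge [p,q] (with p < q) to q − p. For instance
  ∂[v_0,v_4] = [v_4] − [v_0].
The resulting 5×9 matrix has rank 4, and its Smith normal form has invariant factors (1,1,1,1).

Boundary ∂_2: C_2 → C_1 sends each 2-simplex [p,q,r] to [q,r] − [p,r] + [p,q]. For instance
  ∂[v_0,v_1,v_2] = [v_1,v_2] − [v_0,v_2] + [v_0,v_1],
  ∂[v_0,v_2,v_4] = [v_2,v_4] − [v_0,v_4] + [v_0,v_2].
The resulting 9×6 matrix has rank 5, and its Smith normal form has invariant factors (1,1,1,1,1).

Now H_k = ker ∂_k / im ∂_{k+1}, so:

  H_0: rank C_0 − rank ∂_1 = 5 − 4 = 1, and the invariant factors of ∂_1 are all 1, so H_0 ≅ Z.
  H_1: rank ker ∂_1 − rank ∂_2 = (9 − 4) − 5 = 0, and the invariant factors of ∂_2 are all 1, so H_1 ≅ 0.
  H_2: rank ker ∂_2 − rank ∂_3 = (6 − 5) − 0 = 1, and there is no ∂_3, so H_2 ≅ Z.

As a check, the Euler characteristic is 5 − 9 + 6 = 2, which agrees with 1 − 0 + 1 = 2.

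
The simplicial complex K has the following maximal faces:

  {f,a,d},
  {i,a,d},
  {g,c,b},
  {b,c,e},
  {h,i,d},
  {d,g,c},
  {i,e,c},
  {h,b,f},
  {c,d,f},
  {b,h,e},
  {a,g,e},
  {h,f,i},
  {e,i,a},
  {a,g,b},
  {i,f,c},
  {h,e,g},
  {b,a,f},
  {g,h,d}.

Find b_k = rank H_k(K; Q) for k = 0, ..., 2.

b_0 = 1, b_1 = 1, b_2 = 0.

Fix the vertex order a < b < c < d < e < f < g < h < i and write every simplex with vertices in increasing order. Then dim K = 2 and the simplices of K are:

  0-simplices (9): a, b, c, d, e, f, g, h, i
  1-simplices (27): ab, ad, ae, af, ag, ai, bc, be, bf, bg, bh, cd, ce, cf, cg, ci, df, dg, dh, di, eg, eh, ei, fh, fi, gh, hi
  2-simplices (18): abf, abg, adf, adi, aeg, aei, bce, bcg, beh, bfh, cdf, cdg, cei, cfi, dgh, dhi, egh, fhi

giving chain groups C_0 ≅ Z^9, C_1 ≅ Z^27, C_2 ≅ Z^18.

Boundary ∂_1: C_1 → C_0 is given by ∂[p,q] = [q] − [p]. For instance
  ∂fh = h − f.
The 9×27 boundary matrix has rank 8 and Smith normal form diag(1,1,1,1,1,1,1,1).

∂_2: C_2 → C_1 maps a triangle to the signed sum of its edges. For instance
  ∂dhi = hi − di + dh,
  ∂cei = ei − ci + ce.
The resulting 27×18 matrix has rank 18, and its Smith normal form has invariant factors (1,1,1,1,1,1,1,1,1,1,1,1,1,1,1,1,1,2).

Now H_k = ker ∂_k / im ∂_{k+1}, so:

  H_0: rank C_0 − rank ∂_1 = 9 − 8 = 1, and the invariant factors of ∂_1 are all 1, so H_0 ≅ Z.
  H_1: rank ker ∂_1 − rank ∂_2 = (27 − 8) − 18 = 1, and ∂_2 has invariant factor 2 > 1, so H_1 ≅ Z ⊕ Z/2.
  H_2: rank ker ∂_2 − rank ∂_3 = (18 − 18) − 0 = 0, and there is no ∂_3, so H_2 ≅ 0.

Hence the Betti numbers are b_0 = 1, b_1 = 1, b_2 = 0.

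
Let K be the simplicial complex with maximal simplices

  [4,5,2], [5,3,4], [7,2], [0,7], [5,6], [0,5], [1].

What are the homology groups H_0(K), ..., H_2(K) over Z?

We work with the vertex ordering 0 < 1 < 2 < 3 < 4 < 5 < 6 < 7. The simplices of K, each written with vertices in increasing order, are:

  0-simplices (8): [0], [1], [2], [3], [4], [5], [6], [7]
  1-simplices (9): [0,5], [0,7], [2,4], [2,5], [2,7], [3,4], [3,5], [4,5], [5,6]
  2-simplices (2): [2,4,5], [3,4,5]

giving chain groups C_0 ≅ Z^8, C_1 ≅ Z^9, C_2 ≅ Z^2.

The boundary map ∂_1: C_1 → C_0 sends each edge [p,q] (with p < q) to q − p. For instance
  ∂[2,7] = [7] − [2].
This gives a 8×9 integer matrix of rank 6; reducing to Smith normal form yields diagonal entries (1,1,1,1,1,1).

The boundary map ∂_2: C_2 → C_1 sends each 2-simplex [p,q,r] to [q,r] − [p,r] + [p,q]. For instance
  ∂[3,4,5] = [4,5] − [3,5] + [3,4],
  ∂[2,4,5] = [4,5] − [2,5] + [2,4].
The resulting 9×2 matrix has rank 2, and its Smith normal form has invariant factors (1,1).

Reading off H_k = ker ∂_k / im ∂_{k+1}:

  H_0: rank C_0 − rank ∂_1 = 8 − 6 = 2, and the invariant factors of ∂_1 are all 1, so H_0 = Z^2.
  H_1: rank ker ∂_1 − rank ∂_2 = (9 − 6) − 2 = 1, and the invariant factors of ∂_2 are all 1, so H_1 = Z.
  H_2: rank ker ∂_2 − rank ∂_3 = (2 − 2) − 0 = 0, and there is no ∂_3, so H_2 = 0.

H_0 ≅ Z^2,  H_1 ≅ Z,  H_2 = 0.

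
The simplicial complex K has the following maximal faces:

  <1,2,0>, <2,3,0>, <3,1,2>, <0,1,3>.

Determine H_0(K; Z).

H_0 ≅ Z.

Order the vertices as 0 < 1 < 2 < 3. Listing each simplex with vertices in this order, K has dimension 2 with simplices:

  0-simplices (4): [0], [1], [2], [3]
  1-simplices (6): [0,1], [0,2], [0,3], [1,2], [1,3], [2,3]
  2-simplices (4): [0,1,2], [0,1,3], [0,2,3], [1,2,3]

Hence C_0 ≅ Z^4, C_1 ≅ Z^6, C_2 ≅ Z^4.

Boundary ∂_1: C_1 → C_0 maps an edge to its endpoints' difference, ∂[p,q] = q − p.
The 4×6 boundary matrix has rank 3 and Smith normal form diag(1,1,1).

The boundary map ∂_2: C_2 → C_1 sends each 2-simplex [p,q,r] to [q,r] − [p,r] + [p,q]. For instance
  ∂[0,1,3] = [1,3] − [0,3] + [0,1],
  ∂[0,2,3] = [2,3] − [0,3] + [0,2].
As a 6×4 matrix over Z this has rank 3, with invariant factors (1,1,1).

Reading off H_k = ker ∂_k / im ∂_{k+1}:

  H_0: rank C_0 − rank ∂_1 = 4 − 3 = 1, and the invariant factors of ∂_1 are all 1, so H_0 ≅ Z.

(K is a triangulation of the 2-sphere S^2.)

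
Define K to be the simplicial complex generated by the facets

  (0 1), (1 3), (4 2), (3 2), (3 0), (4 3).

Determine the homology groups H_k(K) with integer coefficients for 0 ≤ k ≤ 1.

Take the total order 0 < 1 < 2 < 3 < 4 on the vertex set. Then K (dimension 1) consists of the simplices:

  0-simplices (5): [0], [1], [2], [3], [4]
  1-simplices (6): [0,1], [0,3], [1,3], [2,3], [2,4], [3,4]

giving chain groups C_0 ≅ Z^5, C_1 ≅ Z^6.

∂_1: C_1 → C_0 is given by ∂[p,q] = [q] − [p]. For instance
  ∂[2,4] = [4] − [2].
As a 5×6 matrix over Z this has rank 4, with invariant factors (1,1,1,1).

Reading off H_k = ker ∂_k / im ∂_{k+1}:

  H_0: rank C_0 − rank ∂_1 = 5 − 4 = 1, and the invariant factors of ∂_1 are all 1, so H_0 ≅ Z.
  H_1: rank ker ∂_1 − rank ∂_2 = (6 − 4) − 0 = 2, and there is no ∂_2, so H_1 ≅ Z^2.

(K is a triangulation of a wedge of 2 circles.)

H_0 ≅ Z,  H_1 ≅ Z^2.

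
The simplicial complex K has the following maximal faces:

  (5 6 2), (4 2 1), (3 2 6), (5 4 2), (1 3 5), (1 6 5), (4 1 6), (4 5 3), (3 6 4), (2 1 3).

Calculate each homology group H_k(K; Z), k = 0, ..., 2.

We work with the vertex ordering 1 < 2 < 3 < 4 < 5 < 6. The simplices of K, each written with vertices in increasing order, are:

  0-simplices (6): [1], [2], [3], [4], [5], [6]
  1-simplices (15): [1,2], [1,3], [1,4], [1,5], [1,6], [2,3], [2,4], [2,5], [2,6], [3,4], [3,5], [3,6], [4,5], [4,6], [5,6]
  2-simplices (10): [1,2,3], [1,2,4], [1,3,5], [1,4,6], [1,5,6], [2,3,6], [2,4,5], [2,5,6], [3,4,5], [3,4,6]

Hence C_0 ≅ Z^6, C_1 ≅ Z^15, C_2 ≅ Z^10.

The boundary map ∂_1: C_1 → C_0 sends each edge [p,q] (with p < q) to q − p.
This gives a 6×15 integer matrix of rank 5; reducing to Smith normal form yields diagonal entries (1,1,1,1,1).

The boundary map ∂_2: C_2 → C_1 maps a triangle to the signed sum of its edges. For instance
  ∂[2,4,5] = [4,5] − [2,5] + [2,4],
  ∂[1,5,6] = [5,6] − [1,6] + [1,5].
The 15×10 boundary matrix has rank 10 and Smith normal form diag(1,1,1,1,1,1,1,1,1,2).

From H_k ≅ ker(∂_k) / im(∂_{k+1}) we obtain:

  H_0: rank C_0 − rank ∂_1 = 6 − 5 = 1, and the invariant factors of ∂_1 are all 1, so H_0 = Z.
  H_1: rank ker ∂_1 − rank ∂_2 = (15 − 5) − 10 = 0, and ∂_2 has invariant factor 2 > 1, so H_1 = Z_2.
  H_2: rank ker ∂_2 − rank ∂_3 = (10 − 10) − 0 = 0, and there is no ∂_3, so H_2 = 0.

H_0 = Z,  H_1 = Z_2,  H_2 = 0.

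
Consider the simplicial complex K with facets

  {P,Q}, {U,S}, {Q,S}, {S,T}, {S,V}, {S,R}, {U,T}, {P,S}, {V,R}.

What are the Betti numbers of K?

b_0 = 1, b_1 = 3.

Order the vertices as P < Q < R < S < T < U < V. Listing each simplex with vertices in this order, K has dimension 1 with simplices:

  0-simplices (7): P, Q, R, S, T, U, V
  1-simplices (9): PQ, PS, QS, RS, RV, ST, SU, SV, TU

so the chain groups are C_0 ≅ Z^7, C_1 ≅ Z^9.

Boundary ∂_1: C_1 → C_0 is given by ∂[p,q] = [q] − [p]. For instance
  ∂ST = T − S.
As a 7×9 matrix over Z this has rank 6, with invariant factors (1,1,1,1,1,1).

Now H_k = ker ∂_k / im ∂_{k+1}, so:

  H_0: rank C_0 − rank ∂_1 = 7 − 6 = 1, and the invariant factors of ∂_1 are all 1, so H_0 = Z.
  H_1: rank ker ∂_1 − rank ∂_2 = (9 − 6) − 0 = 3, and there is no ∂_2, so H_1 = Z^3.

(K is a triangulation of a wedge of 3 circles.)

Hence the Betti numbers are b_0 = 1, b_1 = 3.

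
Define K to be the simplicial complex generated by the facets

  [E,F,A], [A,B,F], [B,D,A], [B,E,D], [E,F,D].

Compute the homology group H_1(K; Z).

Take the total order A < B < D < E < F on the vertex set. Then K (dimension 2) consists of the simplices:

  0-simplices (5): A, B, D, E, F
  1-simplices (10): AB, AD, AE, AF, BD, BE, BF, DE, DF, EF
  2-simplices (5): ABD, ABF, AEF, BDE, DEF

giving chain groups C_0 ≅ Z^5, C_1 ≅ Z^10, C_2 ≅ Z^5.

Boundary ∂_1: C_1 → C_0 sends each edge [p,q] (with p < q) to q − p. For instance
  ∂DF = F − D.
The 5×10 boundary matrix has rank 4 and Smith normal form diag(1,1,1,1).

∂_2: C_2 → C_1 sends each 2-simplex [p,q,r] to [q,r] − [p,r] + [p,q]. For instance
  ∂DEF = EF − DF + DE,
  ∂ABD = BD − AD + AB.
This gives a 10×5 integer matrix of rank 5; reducing to Smith normal form yields diagonal entries (1,1,1,1,1).

Computing H_k = (kernel of ∂_k) / (image of ∂_{k+1}):

  H_1: rank ker ∂_1 − rank ∂_2 = (10 − 4) − 5 = 1, and the invariant factors of ∂_2 are all 1, so H_1 = Z.

H_1 = Z.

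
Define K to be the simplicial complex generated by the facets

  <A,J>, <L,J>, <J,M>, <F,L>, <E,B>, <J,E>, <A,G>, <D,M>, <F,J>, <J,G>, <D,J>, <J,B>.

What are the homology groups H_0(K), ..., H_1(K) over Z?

H_0 ≅ Z,  H_1 ≅ Z^4.

Take the total order A < B < D < E < F < G < J < L < M on the vertex set. Then K (dimension 1) consists of the simplices:

  0-simplices (9): A, B, D, E, F, G, J, L, M
  1-simplices (12): AG, AJ, BE, BJ, DJ, DM, EJ, FJ, FL, GJ, JL, JM

so the chain groups are C_0 ≅ Z^9, C_1 ≅ Z^12.

The boundary map ∂_1: C_1 → C_0 sends each edge [p,q] (with p < q) to q − p. For instance
  ∂BE = E − B.
The 9×12 boundary matrix has rank 8 and Smith normal form diag(1,1,1,1,1,1,1,1).

Reading off H_k = ker ∂_k / im ∂_{k+1}:

  H_0: rank C_0 − rank ∂_1 = 9 − 8 = 1, and the invariant factors of ∂_1 are all 1, so H_0 ≅ Z.
  H_1: rank ker ∂_1 − rank ∂_2 = (12 − 8) − 0 = 4, and there is no ∂_2, so H_1 ≅ Z^4.

As a check, the Euler characteristic is 9 − 12 = -3, which agrees with 1 − 4 = -3.
(K is a triangulation of a wedge of 4 circles.)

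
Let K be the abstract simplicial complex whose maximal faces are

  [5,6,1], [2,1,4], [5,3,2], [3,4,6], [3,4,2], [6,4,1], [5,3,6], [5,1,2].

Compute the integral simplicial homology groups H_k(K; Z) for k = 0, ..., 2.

Order the vertices as 1 < 2 < 3 < 4 < 5 < 6. Listing each simplex with vertices in this order, K has dimension 2 with simplices:

  0-simplices (6): [1], [2], [3], [4], [5], [6]
  1-simplices (12): [1,2], [1,4], [1,5], [1,6], [2,3], [2,4], [2,5], [3,4], [3,5], [3,6], [4,6], [5,6]
  2-simplices (8): [1,2,4], [1,2,5], [1,4,6], [1,5,6], [2,3,4], [2,3,5], [3,4,6], [3,5,6]

so the chain groups are C_0 ≅ Z^6, C_1 ≅ Z^12, C_2 ≅ Z^8.

Boundary ∂_1: C_1 → C_0 sends each edge [p,q] (with p < q) to q − p. For instance
  ∂[2,4] = [4] − [2].
The 6×12 boundary matrix has rank 5 and Smith normal form diag(1,1,1,1,1).

The boundary map ∂_2: C_2 → C_1 acts by ∂[p,q,r] = [q,r] − [p,r] + [p,q]. For instance
  ∂[1,2,4] = [2,4] − [1,4] + [1,2],
  ∂[1,2,5] = [2,5] − [1,5] + [1,2].
The 12×8 boundary matrix has rank 7 and Smith normal form diag(1,1,1,1,1,1,1).

Reading off H_k = ker ∂_k / im ∂_{k+1}:

  H_0: rank C_0 − rank ∂_1 = 6 − 5 = 1, and the invariant factors of ∂_1 are all 1, so H_0 = Z.
  H_1: rank ker ∂_1 − rank ∂_2 = (12 − 5) − 7 = 0, and the invariant factors of ∂_2 are all 1, so H_1 = 0.
  H_2: rank ker ∂_2 − rank ∂_3 = (8 − 7) − 0 = 1, and there is no ∂_3, so H_2 = Z.

H_0 ≅ Z,  H_1 = 0,  H_2 ≅ Z.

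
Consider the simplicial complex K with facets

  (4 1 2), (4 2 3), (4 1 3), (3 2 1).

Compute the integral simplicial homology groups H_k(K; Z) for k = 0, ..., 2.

K has 4 vertices, 6 edges, 4 triangles.
rank ∂_0 = 0, rank ∂_1 = 3 ⇒ b_0 = 4 − 0 − 3 = 1; all invariant factors of ∂_1 are 1 so no torsion. So H_0 = Z.
rank ∂_1 = 3, rank ∂_2 = 3 ⇒ b_1 = 6 − 3 − 3 = 0; all invariant factors of ∂_2 are 1 so no torsion. So H_1 = 0.
rank ∂_2 = 3, rank ∂_3 = 0 ⇒ b_2 = 4 − 3 − 0 = 1. So H_2 = Z.

H_0 ≅ Z,  H_1 = 0,  H_2 ≅ Z.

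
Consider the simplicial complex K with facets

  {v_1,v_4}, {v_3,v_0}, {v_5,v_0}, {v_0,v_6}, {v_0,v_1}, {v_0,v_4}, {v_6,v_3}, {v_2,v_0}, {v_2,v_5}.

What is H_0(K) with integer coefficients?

K has 7 vertices, 9 edges.
rank ∂_0 = 0, rank ∂_1 = 6 ⇒ b_0 = 7 − 0 − 6 = 1; all invariant factors of ∂_1 are 1 so no torsion. So H_0 ≅ Z.

H_0 ≅ Z.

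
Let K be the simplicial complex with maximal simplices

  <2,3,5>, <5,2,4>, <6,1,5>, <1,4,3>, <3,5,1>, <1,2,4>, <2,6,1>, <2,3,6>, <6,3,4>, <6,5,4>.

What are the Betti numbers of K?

b_0 = 1, b_1 = 0, b_2 = 0.

Fix the vertex order 1 < 2 < 3 < 4 < 5 < 6 and write every simplex with vertices in increasing order. Then dim K = 2 and the simplices of K are:

  0-simplices (6): [1], [2], [3], [4], [5], [6]
  1-simplices (15): [1,2], [1,3], [1,4], [1,5], [1,6], [2,3], [2,4], [2,5], [2,6], [3,4], [3,5], [3,6], [4,5], [4,6], [5,6]
  2-simplices (10): [1,2,4], [1,2,6], [1,3,4], [1,3,5], [1,5,6], [2,3,5], [2,3,6], [2,4,5], [3,4,6], [4,5,6]

Hence C_0 ≅ Z^6, C_1 ≅ Z^15, C_2 ≅ Z^10.

∂_1: C_1 → C_0 sends each edge [p,q] (with p < q) to q − p.
The 6×15 boundary matrix has rank 5 and Smith normal form diag(1,1,1,1,1).

∂_2: C_2 → C_1 acts by ∂[p,q,r] = [q,r] − [p,r] + [p,q]. For instance
  ∂[3,4,6] = [4,6] − [3,6] + [3,4],
  ∂[1,2,6] = [2,6] − [1,6] + [1,2].
This gives a 15×10 integer matrix of rank 10; reducing to Smith normal form yields diagonal entries (1,1,1,1,1,1,1,1,1,2).

Computing H_k = (kernel of ∂_k) / (image of ∂_{k+1}):

  H_0: rank C_0 − rank ∂_1 = 6 − 5 = 1, and the invariant factors of ∂_1 are all 1, so H_0 ≅ Z.
  H_1: rank ker ∂_1 − rank ∂_2 = (15 − 5) − 10 = 0, and ∂_2 has invariant factor 2 > 1, so H_1 ≅ Z/2Z.
  H_2: rank ker ∂_2 − rank ∂_3 = (10 − 10) − 0 = 0, and there is no ∂_3, so H_2 ≅ 0.

Hence the Betti numbers are b_0 = 1, b_1 = 0, b_2 = 0.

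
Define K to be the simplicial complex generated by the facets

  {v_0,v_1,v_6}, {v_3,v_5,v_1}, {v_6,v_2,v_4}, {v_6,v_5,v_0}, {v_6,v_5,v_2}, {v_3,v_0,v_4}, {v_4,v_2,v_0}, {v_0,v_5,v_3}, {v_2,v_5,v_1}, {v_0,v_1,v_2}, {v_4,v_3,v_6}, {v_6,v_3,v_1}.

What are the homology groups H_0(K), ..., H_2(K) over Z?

H_0 ≅ Z,  H_1 ≅ Z/2,  H_2 = 0.

Order the vertices as v_0 < v_1 < v_2 < v_3 < v_4 < v_5 < v_6. Listing each simplex with vertices in this order, K has dimension 2 with simplices:

  0-simplices (7): [v_0], [v_1], [v_2], [v_3], [v_4], [v_5], [v_6]
  1-simplices (18): (18 of them)
  2-simplices (12): (12 of them)

giving chain groups C_0 ≅ Z^7, C_1 ≅ Z^18, C_2 ≅ Z^12.

∂_1: C_1 → C_0 maps an edge to its endpoints' difference, ∂[p,q] = q − p. For instance
  ∂[v_2,v_4] = [v_4] − [v_2].
This gives a 7×18 integer matrix of rank 6; reducing to Smith normal form yields diagonal entries (1,1,1,1,1,1).

∂_2: C_2 → C_1 sends each 2-simplex [p,q,r] to [q,r] − [p,r] + [p,q]. For instance
  ∂[v_0,v_3,v_5] = [v_3,v_5] − [v_0,v_5] + [v_0,v_3],
  ∂[v_0,v_2,v_4] = [v_2,v_4] − [v_0,v_4] + [v_0,v_2].
The resulting 18×12 matrix has rank 12, and its Smith normal form has invariant factors (1,1,1,1,1,1,1,1,1,1,1,2).

From H_k ≅ ker(∂_k) / im(∂_{k+1}) we obtain:

  H_0: rank C_0 − rank ∂_1 = 7 − 6 = 1, and the invariant factors of ∂_1 are all 1, so H_0 = Z.
  H_1: rank ker ∂_1 − rank ∂_2 = (18 − 6) − 12 = 0, and ∂_2 has invariant factor 2 > 1, so H_1 = Z/2.
  H_2: rank ker ∂_2 − rank ∂_3 = (12 − 12) − 0 = 0, and there is no ∂_3, so H_2 = 0.

As a check, the Euler characteristic is 7 − 18 + 12 = 1, which agrees with 1 − 0 + 0 = 1.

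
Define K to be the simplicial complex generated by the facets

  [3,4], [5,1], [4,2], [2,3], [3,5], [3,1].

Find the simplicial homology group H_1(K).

H_1 ≅ Z^2.

Take the total order 1 < 2 < 3 < 4 < 5 on the vertex set. Then K (dimension 1) consists of the simplices:

  0-simplices (5): [1], [2], [3], [4], [5]
  1-simplices (6): [1,3], [1,5], [2,3], [2,4], [3,4], [3,5]

so the chain groups are C_0 ≅ Z^5, C_1 ≅ Z^6.

The boundary map ∂_1: C_1 → C_0 sends each edge [p,q] (with p < q) to q − p. For instance
  ∂[2,4] = [4] − [2].
The resulting 5×6 matrix has rank 4, and its Smith normal form has invariant factors (1,1,1,1).

Reading off H_k = ker ∂_k / im ∂_{k+1}:

  H_1: rank ker ∂_1 − rank ∂_2 = (6 − 4) − 0 = 2, and there is no ∂_2, so H_1 = Z^2.

(K is a triangulation of a wedge of 2 circles.)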